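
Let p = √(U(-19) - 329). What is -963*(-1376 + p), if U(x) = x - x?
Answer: 1325088 - 963*I*√329 ≈ 1.3251e+6 - 17467.0*I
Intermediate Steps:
U(x) = 0
p = I*√329 (p = √(0 - 329) = √(-329) = I*√329 ≈ 18.138*I)
-963*(-1376 + p) = -963*(-1376 + I*√329) = 1325088 - 963*I*√329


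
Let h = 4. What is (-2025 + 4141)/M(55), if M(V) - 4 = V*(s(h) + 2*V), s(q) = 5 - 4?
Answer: 2116/6109 ≈ 0.34637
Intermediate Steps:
s(q) = 1
M(V) = 4 + V*(1 + 2*V)
(-2025 + 4141)/M(55) = (-2025 + 4141)/(4 + 55 + 2*55**2) = 2116/(4 + 55 + 2*3025) = 2116/(4 + 55 + 6050) = 2116/6109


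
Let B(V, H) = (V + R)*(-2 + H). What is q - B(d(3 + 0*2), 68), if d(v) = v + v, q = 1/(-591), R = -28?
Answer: 858131/591 ≈ 1452.0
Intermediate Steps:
q = -1/591 ≈ -0.0016920
d(v) = 2*v
B(V, H) = (-28 + V)*(-2 + H) (B(V, H) = (V - 28)*(-2 + H) = (-28 + V)*(-2 + H))
q - B(d(3 + 0*2), 68) = -1/591 - (56 - 28*68 - 4*(3 + 0*2) + 68*(2*(3 + 0*2))) = -1/591 - (56 - 1904 - 4*(3 + 0) + 68*(2*(3 + 0))) = -1/591 - (56 - 1904 - 4*3 + 68*(2*3)) = -1/591 - (56 - 1904 - 2*6 + 68*6) = -1/591 - (56 - 1904 - 12 + 408) = -1/591 - 1*(-1452) = -1/591 + 1452 = 858131/591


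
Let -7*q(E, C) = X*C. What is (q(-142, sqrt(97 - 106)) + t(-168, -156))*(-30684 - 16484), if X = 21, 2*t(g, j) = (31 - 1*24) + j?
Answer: 3514016 + 424512*I ≈ 3.514e+6 + 4.2451e+5*I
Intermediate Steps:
t(g, j) = 7/2 + j/2 (t(g, j) = ((31 - 1*24) + j)/2 = ((31 - 24) + j)/2 = (7 + j)/2 = 7/2 + j/2)
q(E, C) = -3*C
(q(-142, sqrt(97 - 106)) + t(-168, -156))*(-30684 - 16484) = (-3*sqrt(97 - 106) + (7/2 + (1/2)*(-156)))*(-30684 - 16484) = (-9*I + (7/2 - 78))*(-47168) = (-9*I - 149/2)*(-47168) = (-149/2 - 9*I)*(-47168) = 3514016 + 424512*I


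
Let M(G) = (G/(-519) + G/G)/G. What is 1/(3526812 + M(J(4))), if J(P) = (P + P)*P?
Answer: 16608/58573294183 ≈ 2.8354e-7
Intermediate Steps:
J(P) = 2*P² (J(P) = (2*P)*P = 2*P²)
M(G) = (1 - G/519)/G (M(G) = (G*(-1/519) + 1)/G = (-G/519 + 1)/G = (1 - G/519)/G)
1/(3526812 + M(J(4))) = 1/(3526812 + (519 - 2*4²)/(519*((2*4²)))) = 1/(3526812 + (519 - 2*16)/(519*((2*16)))) = 1/(3526812 + (1/519)*(519 - 1*32)/32) = 1/(3526812 + (1/519)*(1/32)*(519 - 32)) = 1/(3526812 + (1/519)*(1/32)*487) = 1/(3526812 + 487/16608) = 1/(58573294183/16608) = 16608/58573294183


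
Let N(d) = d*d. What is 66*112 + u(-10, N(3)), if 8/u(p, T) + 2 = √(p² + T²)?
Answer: 1308400/177 + 8*√181/177 ≈ 7392.7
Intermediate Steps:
N(d) = d²
u(p, T) = 8/(-2 + √(T² + p²)) (u(p, T) = 8/(-2 + √(p² + T²)) = 8/(-2 + √(T² + p²)))
66*112 + u(-10, N(3)) = 66*112 + 8/(-2 + √((3²)² + (-10)²)) = 7392 + 8/(-2 + √(9² + 100)) = 7392 + 8/(-2 + √(81 + 100)) = 7392 + 8/(-2 + √181)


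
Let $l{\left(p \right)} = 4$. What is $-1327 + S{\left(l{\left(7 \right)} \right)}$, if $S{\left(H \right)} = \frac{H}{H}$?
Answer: $-1326$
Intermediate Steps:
$S{\left(H \right)} = 1$
$-1327 + S{\left(l{\left(7 \right)} \right)} = -1327 + 1 = -1326$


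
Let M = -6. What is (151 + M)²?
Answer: 21025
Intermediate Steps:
(151 + M)² = (151 - 6)² = 145² = 21025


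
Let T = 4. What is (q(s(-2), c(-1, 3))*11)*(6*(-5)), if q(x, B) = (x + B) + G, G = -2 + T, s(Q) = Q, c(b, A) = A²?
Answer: -2970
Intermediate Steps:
G = 2 (G = -2 + 4 = 2)
q(x, B) = 2 + B + x (q(x, B) = (x + B) + 2 = (B + x) + 2 = 2 + B + x)
(q(s(-2), c(-1, 3))*11)*(6*(-5)) = ((2 + 3² - 2)*11)*(6*(-5)) = ((2 + 9 - 2)*11)*(-30) = (9*11)*(-30) = 99*(-30) = -2970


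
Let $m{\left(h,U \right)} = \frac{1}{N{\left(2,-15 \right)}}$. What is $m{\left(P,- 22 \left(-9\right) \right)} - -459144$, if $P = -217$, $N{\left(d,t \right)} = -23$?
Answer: $\frac{10560311}{23} \approx 4.5914 \cdot 10^{5}$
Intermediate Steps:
$m{\left(h,U \right)} = - \frac{1}{23}$ ($m{\left(h,U \right)} = \frac{1}{-23} = - \frac{1}{23}$)
$m{\left(P,- 22 \left(-9\right) \right)} - -459144 = - \frac{1}{23} - -459144 = - \frac{1}{23} + 459144 = \frac{10560311}{23}$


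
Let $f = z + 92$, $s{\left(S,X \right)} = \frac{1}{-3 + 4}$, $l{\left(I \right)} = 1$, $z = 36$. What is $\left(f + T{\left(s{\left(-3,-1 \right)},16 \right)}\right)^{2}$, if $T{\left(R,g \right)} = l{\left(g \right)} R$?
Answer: $16641$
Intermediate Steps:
$s{\left(S,X \right)} = 1$ ($s{\left(S,X \right)} = 1^{-1} = 1$)
$T{\left(R,g \right)} = R$ ($T{\left(R,g \right)} = 1 R = R$)
$f = 128$ ($f = 36 + 92 = 128$)
$\left(f + T{\left(s{\left(-3,-1 \right)},16 \right)}\right)^{2} = \left(128 + 1\right)^{2} = 129^{2} = 16641$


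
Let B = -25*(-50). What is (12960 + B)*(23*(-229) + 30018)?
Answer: 351711710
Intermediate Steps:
B = 1250
(12960 + B)*(23*(-229) + 30018) = (12960 + 1250)*(23*(-229) + 30018) = 14210*(-5267 + 30018) = 14210*24751 = 351711710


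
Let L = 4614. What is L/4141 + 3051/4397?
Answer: 32921949/18207977 ≈ 1.8081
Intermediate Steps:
L/4141 + 3051/4397 = 4614/4141 + 3051/4397 = 32921949/18207977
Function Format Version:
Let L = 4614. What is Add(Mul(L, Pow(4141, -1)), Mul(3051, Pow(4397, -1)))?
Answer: Rational(32921949, 18207977) ≈ 1.8081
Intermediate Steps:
Add(Mul(L, Pow(4141, -1)), Mul(3051, Pow(4397, -1))) = Add(Mul(4614, Pow(4141, -1)), Mul(3051, Pow(4397, -1))) = Add(Mul(4614, Rational(1, 4141)), Mul(3051, Rational(1, 4397))) = Add(Rational(4614, 4141), Rational(3051, 4397)) = Rational(32921949, 18207977)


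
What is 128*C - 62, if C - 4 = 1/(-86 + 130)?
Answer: 4982/11 ≈ 452.91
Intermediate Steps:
C = 177/44 (C = 4 + 1/(-86 + 130) = 4 + 1/44 = 177/44 ≈ 4.0227)
128*C - 62 = 128*(177/44) - 62 = 5664/11 - 62 = 4982/11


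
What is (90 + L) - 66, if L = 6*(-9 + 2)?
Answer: -18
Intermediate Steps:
L = -42 (L = 6*(-7) = -42)
(90 + L) - 66 = (90 - 42) - 66 = 48 - 66 = -18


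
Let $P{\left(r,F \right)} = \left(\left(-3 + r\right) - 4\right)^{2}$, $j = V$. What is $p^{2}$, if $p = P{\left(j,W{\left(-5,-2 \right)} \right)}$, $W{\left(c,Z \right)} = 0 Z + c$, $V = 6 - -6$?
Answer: $625$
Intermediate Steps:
$V = 12$ ($V = 6 + 6 = 12$)
$W{\left(c,Z \right)} = c$ ($W{\left(c,Z \right)} = 0 + c = c$)
$j = 12$
$P{\left(r,F \right)} = \left(-7 + r\right)^{2}$
$p = 25$ ($p = \left(-7 + 12\right)^{2} = 5^{2} = 25$)
$p^{2} = 25^{2} = 625$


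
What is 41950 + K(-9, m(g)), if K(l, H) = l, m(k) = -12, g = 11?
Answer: 41941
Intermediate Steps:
41950 + K(-9, m(g)) = 41950 - 9 = 41941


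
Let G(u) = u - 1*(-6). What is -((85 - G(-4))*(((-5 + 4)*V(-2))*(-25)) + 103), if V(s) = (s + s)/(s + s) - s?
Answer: -6328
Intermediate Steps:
G(u) = 6 + u (G(u) = u + 6 = 6 + u)
V(s) = 1 - s (V(s) = (2*s)/((2*s)) - s = (2*s)*(1/(2*s)) - s = 1 - s)
-((85 - G(-4))*(((-5 + 4)*V(-2))*(-25)) + 103) = -((85 - (6 - 4))*(((-5 + 4)*(1 - 1*(-2)))*(-25)) + 103) = -((85 - 1*2)*(-(1 + 2)*(-25)) + 103) = -((85 - 2)*(-1*3*(-25)) + 103) = -(83*(-3*(-25)) + 103) = -(83*75 + 103) = -(6225 + 103) = -1*6328 = -6328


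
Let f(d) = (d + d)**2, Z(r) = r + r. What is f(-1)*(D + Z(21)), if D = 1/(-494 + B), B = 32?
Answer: 38806/231 ≈ 167.99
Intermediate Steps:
Z(r) = 2*r
f(d) = 4*d**2 (f(d) = (2*d)**2 = 4*d**2)
D = -1/462 (D = 1/(-494 + 32) = 1/(-462) = -1/462 ≈ -0.0021645)
f(-1)*(D + Z(21)) = (4*(-1)**2)*(-1/462 + 2*21) = (4*1)*(-1/462 + 42) = 4*(19403/462) = 38806/231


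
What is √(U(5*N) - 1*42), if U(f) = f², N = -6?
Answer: √858 ≈ 29.292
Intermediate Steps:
√(U(5*N) - 1*42) = √((5*(-6))² - 1*42) = √((-30)² - 42) = √(900 - 42) = √858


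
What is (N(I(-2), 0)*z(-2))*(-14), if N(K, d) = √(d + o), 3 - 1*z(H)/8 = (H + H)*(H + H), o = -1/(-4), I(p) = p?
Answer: 728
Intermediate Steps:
o = ¼ (o = -1*(-¼) = ¼ ≈ 0.25000)
z(H) = 24 - 32*H² (z(H) = 24 - 8*(H + H)*(H + H) = 24 - 8*2*H*2*H = 24 - 32*H²)
N(K, d) = √(¼ + d) (N(K, d) = √(d + ¼) = √(¼ + d))
(N(I(-2), 0)*z(-2))*(-14) = ((√(1 + 4*0)/2)*(24 - 32*(-2)²))*(-14) = ((√(1 + 0)/2)*(24 - 32*4))*(-14) = ((√1/2)*(24 - 128))*(-14) = (((½)*1)*(-104))*(-14) = ((½)*(-104))*(-14) = -52*(-14) = 728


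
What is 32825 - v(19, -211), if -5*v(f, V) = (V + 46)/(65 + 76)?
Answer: 1542764/47 ≈ 32825.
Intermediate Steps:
v(f, V) = -46/705 - V/705 (v(f, V) = -(V + 46)/(5*(65 + 76)) = -(46 + V)/(5*141) = -(46/141 + V/141)/5 = -46/705 - V/705)
32825 - v(19, -211) = 32825 - (-46/705 - 1/705*(-211)) = 32825 - (-46/705 + 211/705) = 32825 - 1*11/47 = 32825 - 11/47 = 1542764/47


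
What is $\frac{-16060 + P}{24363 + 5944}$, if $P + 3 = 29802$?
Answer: $\frac{13739}{30307} \approx 0.45333$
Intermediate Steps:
$P = 29799$ ($P = -3 + 29802 = 29799$)
$\frac{-16060 + P}{24363 + 5944} = \frac{-16060 + 29799}{24363 + 5944} = \frac{13739}{30307}$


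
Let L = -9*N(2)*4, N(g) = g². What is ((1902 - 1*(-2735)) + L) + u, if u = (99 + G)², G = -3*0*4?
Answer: 14294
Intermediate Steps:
G = 0 (G = 0*4 = 0)
L = -144 (L = -9*2²*4 = -9*4*4 = -36*4 = -144)
u = 9801 (u = (99 + 0)² = 99² = 9801)
((1902 - 1*(-2735)) + L) + u = ((1902 - 1*(-2735)) - 144) + 9801 = ((1902 + 2735) - 144) + 9801 = (4637 - 144) + 9801 = 4493 + 9801 = 14294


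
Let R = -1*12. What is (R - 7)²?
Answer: 361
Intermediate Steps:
R = -12
(R - 7)² = (-12 - 7)² = (-19)² = 361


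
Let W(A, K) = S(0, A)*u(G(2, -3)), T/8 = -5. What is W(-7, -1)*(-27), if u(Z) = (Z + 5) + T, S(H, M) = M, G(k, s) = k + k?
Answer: -5859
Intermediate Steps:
T = -40 (T = 8*(-5) = -40)
G(k, s) = 2*k
u(Z) = -35 + Z (u(Z) = (Z + 5) - 40 = (5 + Z) - 40 = -35 + Z)
W(A, K) = -31*A (W(A, K) = A*(-35 + 2*2) = A*(-35 + 4) = A*(-31) = -31*A)
W(-7, -1)*(-27) = -31*(-7)*(-27) = 217*(-27) = -5859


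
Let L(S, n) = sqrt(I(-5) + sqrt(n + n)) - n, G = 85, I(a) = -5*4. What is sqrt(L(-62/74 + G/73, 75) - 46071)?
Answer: sqrt(-46146 + sqrt(5)*sqrt(-4 + sqrt(6))) ≈ 0.0065 + 214.82*I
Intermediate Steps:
I(a) = -20
L(S, n) = sqrt(-20 + sqrt(2)*sqrt(n)) - n (L(S, n) = sqrt(-20 + sqrt(n + n)) - n = sqrt(-20 + sqrt(2*n)) - n = sqrt(-20 + sqrt(2)*sqrt(n)) - n)
sqrt(L(-62/74 + G/73, 75) - 46071) = sqrt((sqrt(-20 + sqrt(2)*sqrt(75)) - 1*75) - 46071) = sqrt((sqrt(-20 + sqrt(2)*(5*sqrt(3))) - 75) - 46071) = sqrt((sqrt(-20 + 5*sqrt(6)) - 75) - 46071) = sqrt((-75 + sqrt(-20 + 5*sqrt(6))) - 46071) = sqrt(-46146 + sqrt(-20 + 5*sqrt(6)))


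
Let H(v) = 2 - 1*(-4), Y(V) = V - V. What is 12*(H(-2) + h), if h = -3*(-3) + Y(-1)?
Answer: 180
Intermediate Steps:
Y(V) = 0
h = 9 (h = -3*(-3) + 0 = 9 + 0 = 9)
H(v) = 6 (H(v) = 2 + 4 = 6)
12*(H(-2) + h) = 12*(6 + 9) = 12*15 = 180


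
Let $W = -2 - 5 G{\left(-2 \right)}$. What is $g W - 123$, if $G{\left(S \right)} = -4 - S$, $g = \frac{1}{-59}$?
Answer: $- \frac{7265}{59} \approx -123.14$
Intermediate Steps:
$g = - \frac{1}{59} \approx -0.016949$
$W = 8$ ($W = -2 - 5 \left(-4 - -2\right) = -2 - 5 \left(-4 + 2\right) = -2 - -10 = -2 + 10 = 8$)
$g W - 123 = \left(- \frac{1}{59}\right) 8 - 123 = - \frac{8}{59} - 123 = - \frac{7265}{59}$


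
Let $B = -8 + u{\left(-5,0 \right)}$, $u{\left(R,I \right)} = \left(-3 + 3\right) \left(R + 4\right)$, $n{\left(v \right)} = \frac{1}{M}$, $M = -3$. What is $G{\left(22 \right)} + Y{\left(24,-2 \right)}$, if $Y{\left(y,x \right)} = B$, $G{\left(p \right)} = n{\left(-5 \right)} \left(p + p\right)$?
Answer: $- \frac{68}{3} \approx -22.667$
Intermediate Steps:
$n{\left(v \right)} = - \frac{1}{3}$ ($n{\left(v \right)} = \frac{1}{-3} = - \frac{1}{3}$)
$u{\left(R,I \right)} = 0$ ($u{\left(R,I \right)} = 0 \left(4 + R\right) = 0$)
$G{\left(p \right)} = - \frac{2 p}{3}$ ($G{\left(p \right)} = - \frac{p + p}{3} = - \frac{2 p}{3}$)
$B = -8$ ($B = -8 + 0 = -8$)
$Y{\left(y,x \right)} = -8$
$G{\left(22 \right)} + Y{\left(24,-2 \right)} = \left(- \frac{2}{3}\right) 22 - 8 = - \frac{44}{3} - 8 = - \frac{68}{3}$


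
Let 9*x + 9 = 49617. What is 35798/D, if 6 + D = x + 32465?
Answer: 35798/37971 ≈ 0.94277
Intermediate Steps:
x = 5512 (x = -1 + (1/9)*49617 = -1 + 5513 = 5512)
D = 37971 (D = -6 + (5512 + 32465) = -6 + 37977 = 37971)
35798/D = 35798/37971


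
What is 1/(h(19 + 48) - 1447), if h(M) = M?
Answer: -1/1380 ≈ -0.00072464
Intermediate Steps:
1/(h(19 + 48) - 1447) = 1/((19 + 48) - 1447) = 1/(67 - 1447) = 1/(-1380) = -1/1380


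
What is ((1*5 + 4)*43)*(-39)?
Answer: -15093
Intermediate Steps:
((1*5 + 4)*43)*(-39) = ((5 + 4)*43)*(-39) = (9*43)*(-39) = 387*(-39) = -15093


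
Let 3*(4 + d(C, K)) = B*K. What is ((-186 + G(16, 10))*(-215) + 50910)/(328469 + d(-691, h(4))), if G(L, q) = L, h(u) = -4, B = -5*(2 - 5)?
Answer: 17492/65689 ≈ 0.26628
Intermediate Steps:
B = 15 (B = -5*(-3) = 15)
d(C, K) = -4 + 5*K (d(C, K) = -4 + (15*K)/3 = -4 + 5*K)
((-186 + G(16, 10))*(-215) + 50910)/(328469 + d(-691, h(4))) = ((-186 + 16)*(-215) + 50910)/(328469 + (-4 + 5*(-4))) = (-170*(-215) + 50910)/(328469 + (-4 - 20)) = (36550 + 50910)/(328469 - 24) = 87460/328445 = 87460*(1/328445) = 17492/65689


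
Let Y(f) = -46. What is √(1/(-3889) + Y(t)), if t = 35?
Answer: I*√695722655/3889 ≈ 6.7823*I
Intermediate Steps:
√(1/(-3889) + Y(t)) = √(1/(-3889) - 46) = √(-1/3889 - 46) = √(-178895/3889) = I*√695722655/3889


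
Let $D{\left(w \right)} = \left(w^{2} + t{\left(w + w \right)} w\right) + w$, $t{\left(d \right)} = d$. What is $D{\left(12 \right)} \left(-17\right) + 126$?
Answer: $-7422$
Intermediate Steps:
$D{\left(w \right)} = w + 3 w^{2}$ ($D{\left(w \right)} = \left(w^{2} + \left(w + w\right) w\right) + w = \left(w^{2} + 2 w w\right) + w = \left(w^{2} + 2 w^{2}\right) + w = 3 w^{2} + w = w + 3 w^{2}$)
$D{\left(12 \right)} \left(-17\right) + 126 = 12 \left(1 + 3 \cdot 12\right) \left(-17\right) + 126 = 12 \left(1 + 36\right) \left(-17\right) + 126 = 12 \cdot 37 \left(-17\right) + 126 = 444 \left(-17\right) + 126 = -7548 + 126 = -7422$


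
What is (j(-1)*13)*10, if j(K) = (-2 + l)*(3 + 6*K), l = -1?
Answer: 1170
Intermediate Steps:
j(K) = -9 - 18*K (j(K) = (-2 - 1)*(3 + 6*K) = -3*(3 + 6*K) = -9 - 18*K)
(j(-1)*13)*10 = ((-9 - 18*(-1))*13)*10 = ((-9 + 18)*13)*10 = (9*13)*10 = 117*10 = 1170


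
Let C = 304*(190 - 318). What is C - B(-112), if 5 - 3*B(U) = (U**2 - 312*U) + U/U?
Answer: -23084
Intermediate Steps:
C = -38912 (C = 304*(-128) = -38912)
B(U) = 4/3 + 104*U - U**2/3 (B(U) = 5/3 - ((U**2 - 312*U) + U/U)/3 = 5/3 - ((U**2 - 312*U) + 1)/3 = 5/3 - (1 + U**2 - 312*U)/3 = 5/3 + (-1/3 + 104*U - U**2/3) = 4/3 + 104*U - U**2/3)
C - B(-112) = -38912 - (4/3 + 104*(-112) - 1/3*(-112)**2) = -38912 - (4/3 - 11648 - 1/3*12544) = -38912 - (4/3 - 11648 - 12544/3) = -38912 - 1*(-15828) = -38912 + 15828 = -23084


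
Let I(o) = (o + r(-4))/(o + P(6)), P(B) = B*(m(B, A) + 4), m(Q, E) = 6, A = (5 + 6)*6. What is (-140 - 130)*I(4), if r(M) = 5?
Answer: -1215/32 ≈ -37.969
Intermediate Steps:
A = 66 (A = 11*6 = 66)
P(B) = 10*B (P(B) = B*(6 + 4) = B*10 = 10*B)
I(o) = (5 + o)/(60 + o) (I(o) = (o + 5)/(o + 10*6) = (5 + o)/(o + 60) = (5 + o)/(60 + o))
(-140 - 130)*I(4) = (-140 - 130)*((5 + 4)/(60 + 4)) = -270*9/64 = -1215/32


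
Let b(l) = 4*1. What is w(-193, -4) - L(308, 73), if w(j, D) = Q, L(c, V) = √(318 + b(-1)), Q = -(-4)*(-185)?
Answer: -740 - √322 ≈ -757.94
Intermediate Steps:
b(l) = 4
Q = -740 (Q = -4*185 = -740)
L(c, V) = √322 (L(c, V) = √(318 + 4) = √322)
w(j, D) = -740
w(-193, -4) - L(308, 73) = -740 - √322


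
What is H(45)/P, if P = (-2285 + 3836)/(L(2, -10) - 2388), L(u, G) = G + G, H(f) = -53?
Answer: 127624/1551 ≈ 82.285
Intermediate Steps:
L(u, G) = 2*G
P = -1551/2408 (P = (-2285 + 3836)/(2*(-10) - 2388) = 1551/(-20 - 2388) = 1551/(-2408) = 1551*(-1/2408) = -1551/2408 ≈ -0.64410)
H(45)/P = -53/(-1551/2408) = -53*(-2408/1551) = 127624/1551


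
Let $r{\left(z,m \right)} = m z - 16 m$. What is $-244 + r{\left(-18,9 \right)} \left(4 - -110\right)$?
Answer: $-35128$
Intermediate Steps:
$r{\left(z,m \right)} = - 16 m + m z$
$-244 + r{\left(-18,9 \right)} \left(4 - -110\right) = -244 + 9 \left(-16 - 18\right) \left(4 - -110\right) = -244 + 9 \left(-34\right) \left(4 + 110\right) = -244 - 34884 = -35128$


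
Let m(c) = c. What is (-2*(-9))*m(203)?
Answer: 3654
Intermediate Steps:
(-2*(-9))*m(203) = -2*(-9)*203 = 18*203 = 3654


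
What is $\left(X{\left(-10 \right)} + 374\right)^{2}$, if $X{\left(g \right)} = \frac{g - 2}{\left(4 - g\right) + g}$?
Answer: $137641$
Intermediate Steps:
$X{\left(g \right)} = - \frac{1}{2} + \frac{g}{4}$ ($X{\left(g \right)} = \frac{-2 + g}{4} = \left(-2 + g\right) \frac{1}{4} = - \frac{1}{2} + \frac{g}{4}$)
$\left(X{\left(-10 \right)} + 374\right)^{2} = \left(\left(- \frac{1}{2} + \frac{1}{4} \left(-10\right)\right) + 374\right)^{2} = \left(\left(- \frac{1}{2} - \frac{5}{2}\right) + 374\right)^{2} = \left(-3 + 374\right)^{2} = 371^{2} = 137641$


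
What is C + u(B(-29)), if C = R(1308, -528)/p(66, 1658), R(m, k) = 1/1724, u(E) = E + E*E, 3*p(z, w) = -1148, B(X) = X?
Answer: 1607071421/1979152 ≈ 812.00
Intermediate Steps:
p(z, w) = -1148/3 (p(z, w) = (⅓)*(-1148) = -1148/3)
u(E) = E + E²
R(m, k) = 1/1724
C = -3/1979152 (C = 1/(1724*(-1148/3)) = (1/1724)*(-3/1148) = -3/1979152 ≈ -1.5158e-6)
C + u(B(-29)) = -3/1979152 - 29*(1 - 29) = -3/1979152 - 29*(-28) = -3/1979152 + 812 = 1607071421/1979152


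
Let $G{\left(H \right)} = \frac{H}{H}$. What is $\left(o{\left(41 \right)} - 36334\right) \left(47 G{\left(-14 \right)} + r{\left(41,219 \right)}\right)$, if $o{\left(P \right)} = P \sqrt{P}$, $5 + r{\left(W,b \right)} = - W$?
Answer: $-36334 + 41 \sqrt{41} \approx -36072.0$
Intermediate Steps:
$r{\left(W,b \right)} = -5 - W$
$o{\left(P \right)} = P^{\frac{3}{2}}$
$G{\left(H \right)} = 1$
$\left(o{\left(41 \right)} - 36334\right) \left(47 G{\left(-14 \right)} + r{\left(41,219 \right)}\right) = \left(41^{\frac{3}{2}} - 36334\right) \left(47 \cdot 1 - 46\right) = \left(41 \sqrt{41} - 36334\right) \left(47 - 46\right) = \left(-36334 + 41 \sqrt{41}\right) \left(47 - 46\right) = \left(-36334 + 41 \sqrt{41}\right) 1 = -36334 + 41 \sqrt{41}$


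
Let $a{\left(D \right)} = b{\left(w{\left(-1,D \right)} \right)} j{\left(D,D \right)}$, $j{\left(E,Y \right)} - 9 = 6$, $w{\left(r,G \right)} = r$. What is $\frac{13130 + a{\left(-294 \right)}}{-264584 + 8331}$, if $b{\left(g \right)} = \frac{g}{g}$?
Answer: $- \frac{13145}{256253} \approx -0.051297$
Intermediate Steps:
$j{\left(E,Y \right)} = 15$ ($j{\left(E,Y \right)} = 9 + 6 = 15$)
$b{\left(g \right)} = 1$
$a{\left(D \right)} = 15$ ($a{\left(D \right)} = 1 \cdot 15 = 15$)
$\frac{13130 + a{\left(-294 \right)}}{-264584 + 8331} = \frac{13130 + 15}{-264584 + 8331} = \frac{13145}{-256253} = 13145 \left(- \frac{1}{256253}\right) = - \frac{13145}{256253}$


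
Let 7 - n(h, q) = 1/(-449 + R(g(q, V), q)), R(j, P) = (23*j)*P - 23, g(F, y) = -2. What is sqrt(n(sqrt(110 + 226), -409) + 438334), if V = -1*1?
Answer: sqrt(16385623165598)/6114 ≈ 662.07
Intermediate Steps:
V = -1
R(j, P) = -23 + 23*P*j (R(j, P) = 23*P*j - 23 = -23 + 23*P*j)
n(h, q) = 7 - 1/(-472 - 46*q) (n(h, q) = 7 - 1/(-449 + (-23 + 23*q*(-2))) = 7 - 1/(-449 + (-23 - 46*q)) = 7 - 1/(-472 - 46*q))
sqrt(n(sqrt(110 + 226), -409) + 438334) = sqrt((3305 + 322*(-409))/(2*(236 + 23*(-409))) + 438334) = sqrt((3305 - 131698)/(2*(236 - 9407)) + 438334) = sqrt((1/2)*(-128393)/(-9171) + 438334) = sqrt((1/2)*(-1/9171)*(-128393) + 438334) = sqrt(128393/18342 + 438334) = sqrt(8040050621/18342) = sqrt(16385623165598)/6114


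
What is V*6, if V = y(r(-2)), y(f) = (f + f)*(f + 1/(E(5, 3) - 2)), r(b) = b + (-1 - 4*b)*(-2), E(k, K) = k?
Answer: 3008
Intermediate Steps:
r(b) = 2 + 9*b (r(b) = b + (2 + 8*b) = 2 + 9*b)
y(f) = 2*f*(⅓ + f) (y(f) = (f + f)*(f + 1/(5 - 2)) = (2*f)*(f + 1/3) = (2*f)*(f + ⅓) = (2*f)*(⅓ + f) = 2*f*(⅓ + f))
V = 1504/3 (V = 2*(2 + 9*(-2))*(1 + 3*(2 + 9*(-2)))/3 = 2*(2 - 18)*(1 + 3*(2 - 18))/3 = (⅔)*(-16)*(1 + 3*(-16)) = (⅔)*(-16)*(1 - 48) = (⅔)*(-16)*(-47) = 1504/3 ≈ 501.33)
V*6 = (1504/3)*6 = 3008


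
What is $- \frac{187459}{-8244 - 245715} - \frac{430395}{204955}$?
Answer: $- \frac{14176404892}{10410033369} \approx -1.3618$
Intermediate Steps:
$- \frac{187459}{-8244 - 245715} - \frac{430395}{204955} = - \frac{187459}{-8244 - 245715} - \frac{86079}{40991} = - \frac{187459}{-253959} - \frac{86079}{40991} = \left(-187459\right) \left(- \frac{1}{253959}\right) - \frac{86079}{40991} = \frac{187459}{253959} - \frac{86079}{40991} = - \frac{14176404892}{10410033369}$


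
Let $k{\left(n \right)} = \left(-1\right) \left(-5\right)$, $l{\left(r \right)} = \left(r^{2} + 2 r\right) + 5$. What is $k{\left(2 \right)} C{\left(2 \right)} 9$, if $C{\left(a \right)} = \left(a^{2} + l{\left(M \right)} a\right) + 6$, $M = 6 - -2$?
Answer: $8100$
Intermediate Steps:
$M = 8$ ($M = 6 + 2 = 8$)
$l{\left(r \right)} = 5 + r^{2} + 2 r$
$k{\left(n \right)} = 5$
$C{\left(a \right)} = 6 + a^{2} + 85 a$ ($C{\left(a \right)} = \left(a^{2} + \left(5 + 8^{2} + 2 \cdot 8\right) a\right) + 6 = \left(a^{2} + \left(5 + 64 + 16\right) a\right) + 6 = \left(a^{2} + 85 a\right) + 6 = 6 + a^{2} + 85 a$)
$k{\left(2 \right)} C{\left(2 \right)} 9 = 5 \left(6 + 2^{2} + 85 \cdot 2\right) 9 = 5 \left(6 + 4 + 170\right) 9 = 5 \cdot 180 \cdot 9 = 900 \cdot 9 = 8100$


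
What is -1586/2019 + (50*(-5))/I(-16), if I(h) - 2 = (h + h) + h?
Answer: 215897/46437 ≈ 4.6492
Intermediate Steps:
I(h) = 2 + 3*h (I(h) = 2 + ((h + h) + h) = 2 + (2*h + h) = 2 + 3*h)
-1586/2019 + (50*(-5))/I(-16) = -1586/2019 + (50*(-5))/(2 + 3*(-16)) = -1586*1/2019 - 250/(2 - 48) = -1586/2019 - 250/(-46) = -1586/2019 - 250*(-1/46) = -1586/2019 + 125/23 = 215897/46437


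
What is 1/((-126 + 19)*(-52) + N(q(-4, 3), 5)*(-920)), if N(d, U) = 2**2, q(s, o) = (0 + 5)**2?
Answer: 1/1884 ≈ 0.00053079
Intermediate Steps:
q(s, o) = 25 (q(s, o) = 5**2 = 25)
N(d, U) = 4
1/((-126 + 19)*(-52) + N(q(-4, 3), 5)*(-920)) = 1/((-126 + 19)*(-52) + 4*(-920)) = 1/(-107*(-52) - 3680) = 1/(5564 - 3680) = 1/1884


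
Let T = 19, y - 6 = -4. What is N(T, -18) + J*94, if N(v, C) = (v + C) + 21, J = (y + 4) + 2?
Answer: 774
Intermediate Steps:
y = 2 (y = 6 - 4 = 2)
J = 8 (J = (2 + 4) + 2 = 6 + 2 = 8)
N(v, C) = 21 + C + v (N(v, C) = (C + v) + 21 = 21 + C + v)
N(T, -18) + J*94 = (21 - 18 + 19) + 8*94 = 22 + 752 = 774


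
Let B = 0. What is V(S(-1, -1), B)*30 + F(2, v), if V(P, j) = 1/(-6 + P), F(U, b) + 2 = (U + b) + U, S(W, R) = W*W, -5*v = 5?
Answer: -5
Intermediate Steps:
v = -1 (v = -⅕*5 = -1)
S(W, R) = W²
F(U, b) = -2 + b + 2*U (F(U, b) = -2 + ((U + b) + U) = -2 + (b + 2*U) = -2 + b + 2*U)
V(S(-1, -1), B)*30 + F(2, v) = 30/(-6 + (-1)²) + (-2 - 1 + 2*2) = 30/(-6 + 1) + (-2 - 1 + 4) = 30/(-5) + 1 = -⅕*30 + 1 = -6 + 1 = -5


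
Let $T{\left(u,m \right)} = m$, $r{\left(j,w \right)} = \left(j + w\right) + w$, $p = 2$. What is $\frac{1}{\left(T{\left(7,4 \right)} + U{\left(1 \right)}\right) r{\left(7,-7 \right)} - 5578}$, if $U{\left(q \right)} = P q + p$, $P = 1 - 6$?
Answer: $- \frac{1}{5585} \approx -0.00017905$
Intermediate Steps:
$P = -5$
$r{\left(j,w \right)} = j + 2 w$
$U{\left(q \right)} = 2 - 5 q$ ($U{\left(q \right)} = - 5 q + 2 = 2 - 5 q$)
$\frac{1}{\left(T{\left(7,4 \right)} + U{\left(1 \right)}\right) r{\left(7,-7 \right)} - 5578} = \frac{1}{\left(4 + \left(2 - 5\right)\right) \left(7 + 2 \left(-7\right)\right) - 5578} = \frac{1}{\left(4 + \left(2 - 5\right)\right) \left(7 - 14\right) - 5578} = \frac{1}{\left(4 - 3\right) \left(-7\right) - 5578} = \frac{1}{1 \left(-7\right) - 5578} = \frac{1}{-7 - 5578} = \frac{1}{-5585} = - \frac{1}{5585}$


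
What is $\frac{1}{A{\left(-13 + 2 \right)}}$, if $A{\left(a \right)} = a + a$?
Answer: $- \frac{1}{22} \approx -0.045455$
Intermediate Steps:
$A{\left(a \right)} = 2 a$
$\frac{1}{A{\left(-13 + 2 \right)}} = \frac{1}{2 \left(-13 + 2\right)} = \frac{1}{2 \left(-11\right)} = \frac{1}{-22} = - \frac{1}{22}$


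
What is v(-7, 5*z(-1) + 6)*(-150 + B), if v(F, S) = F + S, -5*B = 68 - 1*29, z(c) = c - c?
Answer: 789/5 ≈ 157.80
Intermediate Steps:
z(c) = 0
B = -39/5 (B = -(68 - 1*29)/5 = -(68 - 29)/5 = -1/5*39 = -39/5 ≈ -7.8000)
v(-7, 5*z(-1) + 6)*(-150 + B) = (-7 + (5*0 + 6))*(-150 - 39/5) = (-7 + (0 + 6))*(-789/5) = (-7 + 6)*(-789/5) = -1*(-789/5) = 789/5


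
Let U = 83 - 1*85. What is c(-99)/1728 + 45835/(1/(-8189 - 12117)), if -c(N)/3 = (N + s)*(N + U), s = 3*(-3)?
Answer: -14891608463/16 ≈ -9.3073e+8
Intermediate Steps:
s = -9
U = -2 (U = 83 - 85 = -2)
c(N) = -3*(-9 + N)*(-2 + N) (c(N) = -3*(N - 9)*(N - 2) = -3*(-9 + N)*(-2 + N))
c(-99)/1728 + 45835/(1/(-8189 - 12117)) = (-54 - 3*(-99)² + 33*(-99))/1728 + 45835/(1/(-8189 - 12117)) = (-54 - 3*9801 - 3267)*(1/1728) + 45835/(1/(-20306)) = (-54 - 29403 - 3267)*(1/1728) + 45835/(-1/20306) = -32724*1/1728 + 45835*(-20306) = -303/16 - 930725510 = -14891608463/16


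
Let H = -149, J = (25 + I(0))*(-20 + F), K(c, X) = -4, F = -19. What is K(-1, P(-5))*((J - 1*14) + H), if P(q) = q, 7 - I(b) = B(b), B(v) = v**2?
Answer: 5644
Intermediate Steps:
I(b) = 7 - b**2
J = -1248 (J = (25 + (7 - 1*0**2))*(-20 - 19) = (25 + (7 - 1*0))*(-39) = (25 + (7 + 0))*(-39) = (25 + 7)*(-39) = 32*(-39) = -1248)
K(-1, P(-5))*((J - 1*14) + H) = -4*((-1248 - 1*14) - 149) = -4*((-1248 - 14) - 149) = -4*(-1262 - 149) = -4*(-1411) = 5644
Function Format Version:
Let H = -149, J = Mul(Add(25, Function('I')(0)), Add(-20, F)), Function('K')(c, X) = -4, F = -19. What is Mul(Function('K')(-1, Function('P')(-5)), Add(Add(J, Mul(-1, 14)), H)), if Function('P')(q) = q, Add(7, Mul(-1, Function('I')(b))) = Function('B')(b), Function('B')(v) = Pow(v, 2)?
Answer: 5644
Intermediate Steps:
Function('I')(b) = Add(7, Mul(-1, Pow(b, 2)))
J = -1248 (J = Mul(Add(25, Add(7, Mul(-1, Pow(0, 2)))), Add(-20, -19)) = Mul(Add(25, Add(7, Mul(-1, 0))), -39) = Mul(Add(25, Add(7, 0)), -39) = Mul(Add(25, 7), -39) = Mul(32, -39) = -1248)
Mul(Function('K')(-1, Function('P')(-5)), Add(Add(J, Mul(-1, 14)), H)) = Mul(-4, Add(Add(-1248, Mul(-1, 14)), -149)) = Mul(-4, Add(Add(-1248, -14), -149)) = Mul(-4, Add(-1262, -149)) = Mul(-4, -1411) = 5644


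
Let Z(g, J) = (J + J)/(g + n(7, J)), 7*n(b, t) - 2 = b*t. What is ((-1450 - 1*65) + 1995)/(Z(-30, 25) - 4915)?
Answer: -3168/32509 ≈ -0.097450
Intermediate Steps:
n(b, t) = 2/7 + b*t/7 (n(b, t) = 2/7 + (b*t)/7 = 2/7 + b*t/7)
Z(g, J) = 2*J/(2/7 + J + g) (Z(g, J) = (J + J)/(g + (2/7 + (⅐)*7*J)) = (2*J)/(g + (2/7 + J)) = (2*J)/(2/7 + J + g) = 2*J/(2/7 + J + g))
((-1450 - 1*65) + 1995)/(Z(-30, 25) - 4915) = ((-1450 - 1*65) + 1995)/(14*25/(2 + 7*25 + 7*(-30)) - 4915) = ((-1450 - 65) + 1995)/(14*25/(2 + 175 - 210) - 4915) = (-1515 + 1995)/(14*25/(-33) - 4915) = 480/(14*25*(-1/33) - 4915) = 480/(-350/33 - 4915) = 480/(-162545/33) = 480*(-33/162545) = -3168/32509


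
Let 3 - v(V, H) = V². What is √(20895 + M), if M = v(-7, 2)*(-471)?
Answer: 3*√4729 ≈ 206.30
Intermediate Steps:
v(V, H) = 3 - V²
M = 21666 (M = (3 - 1*(-7)²)*(-471) = (3 - 1*49)*(-471) = (3 - 49)*(-471) = -46*(-471) = 21666)
√(20895 + M) = √(20895 + 21666) = √42561 = 3*√4729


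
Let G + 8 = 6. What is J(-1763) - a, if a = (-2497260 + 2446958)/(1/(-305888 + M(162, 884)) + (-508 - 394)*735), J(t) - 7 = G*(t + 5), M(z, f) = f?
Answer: 712365209815555/202208501881 ≈ 3522.9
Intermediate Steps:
G = -2 (G = -8 + 6 = -2)
J(t) = -3 - 2*t (J(t) = 7 - 2*(t + 5) = 7 - 2*(5 + t) = 7 + (-10 - 2*t) = -3 - 2*t)
a = 15342311208/202208501881 (a = (-2497260 + 2446958)/(1/(-305888 + 884) + (-508 - 394)*735) = -50302/(1/(-305004) - 902*735) = -50302/(-1/305004 - 662970) = -50302/(-202208501881/305004) = -50302*(-305004/202208501881) = 15342311208/202208501881 ≈ 0.075874)
J(-1763) - a = (-3 - 2*(-1763)) - 1*15342311208/202208501881 = (-3 + 3526) - 15342311208/202208501881 = 3523 - 15342311208/202208501881 = 712365209815555/202208501881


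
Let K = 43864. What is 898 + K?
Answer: 44762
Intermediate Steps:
898 + K = 898 + 43864 = 44762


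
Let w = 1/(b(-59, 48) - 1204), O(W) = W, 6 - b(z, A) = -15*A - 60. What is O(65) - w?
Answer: 27171/418 ≈ 65.002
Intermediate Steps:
b(z, A) = 66 + 15*A (b(z, A) = 6 - (-15*A - 60) = 6 - (-60 - 15*A) = 6 + (60 + 15*A) = 66 + 15*A)
w = -1/418 (w = 1/((66 + 15*48) - 1204) = 1/((66 + 720) - 1204) = 1/(786 - 1204) = 1/(-418) = -1/418 ≈ -0.0023923)
O(65) - w = 65 - 1*(-1/418) = 65 + 1/418 = 27171/418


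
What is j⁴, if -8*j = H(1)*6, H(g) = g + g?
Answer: 81/16 ≈ 5.0625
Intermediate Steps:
H(g) = 2*g
j = -3/2 (j = -2*1*6/8 = -6/4 = -⅛*12 = -3/2 ≈ -1.5000)
j⁴ = (-3/2)⁴ = 81/16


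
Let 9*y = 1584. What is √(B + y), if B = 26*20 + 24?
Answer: 12*√5 ≈ 26.833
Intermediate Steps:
y = 176 (y = (⅑)*1584 = 176)
B = 544 (B = 520 + 24 = 544)
√(B + y) = √(544 + 176) = √720 = 12*√5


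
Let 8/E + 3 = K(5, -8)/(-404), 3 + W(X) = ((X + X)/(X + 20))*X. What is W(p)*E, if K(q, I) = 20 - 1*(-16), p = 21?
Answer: -25553/533 ≈ -47.942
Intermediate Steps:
W(X) = -3 + 2*X²/(20 + X) (W(X) = -3 + ((X + X)/(X + 20))*X = -3 + ((2*X)/(20 + X))*X = -3 + (2*X/(20 + X))*X = -3 + 2*X²/(20 + X))
K(q, I) = 36 (K(q, I) = 20 + 16 = 36)
E = -101/39 (E = 8/(-3 + 36/(-404)) = 8/(-3 + 36*(-1/404)) = 8/(-3 - 9/101) = 8/(-312/101) = 8*(-101/312) = -101/39 ≈ -2.5897)
W(p)*E = ((-60 - 3*21 + 2*21²)/(20 + 21))*(-101/39) = ((-60 - 63 + 2*441)/41)*(-101/39) = ((-60 - 63 + 882)/41)*(-101/39) = ((1/41)*759)*(-101/39) = (759/41)*(-101/39) = -25553/533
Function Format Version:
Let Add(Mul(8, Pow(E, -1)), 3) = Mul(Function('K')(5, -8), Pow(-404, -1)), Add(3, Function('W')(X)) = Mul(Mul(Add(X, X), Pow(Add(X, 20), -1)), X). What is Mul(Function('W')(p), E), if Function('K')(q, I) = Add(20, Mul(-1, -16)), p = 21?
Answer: Rational(-25553, 533) ≈ -47.942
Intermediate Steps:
Function('W')(X) = Add(-3, Mul(2, Pow(X, 2), Pow(Add(20, X), -1))) (Function('W')(X) = Add(-3, Mul(Mul(Add(X, X), Pow(Add(X, 20), -1)), X)) = Add(-3, Mul(Mul(Mul(2, X), Pow(Add(20, X), -1)), X)) = Add(-3, Mul(Mul(2, X, Pow(Add(20, X), -1)), X)) = Add(-3, Mul(2, Pow(X, 2), Pow(Add(20, X), -1))))
Function('K')(q, I) = 36 (Function('K')(q, I) = Add(20, 16) = 36)
E = Rational(-101, 39) (E = Mul(8, Pow(Add(-3, Mul(36, Pow(-404, -1))), -1)) = Mul(8, Pow(Add(-3, Mul(36, Rational(-1, 404))), -1)) = Mul(8, Pow(Add(-3, Rational(-9, 101)), -1)) = Mul(8, Pow(Rational(-312, 101), -1)) = Mul(8, Rational(-101, 312)) = Rational(-101, 39) ≈ -2.5897)
Mul(Function('W')(p), E) = Mul(Mul(Pow(Add(20, 21), -1), Add(-60, Mul(-3, 21), Mul(2, Pow(21, 2)))), Rational(-101, 39)) = Mul(Mul(Pow(41, -1), Add(-60, -63, Mul(2, 441))), Rational(-101, 39)) = Mul(Mul(Rational(1, 41), Add(-60, -63, 882)), Rational(-101, 39)) = Mul(Mul(Rational(1, 41), 759), Rational(-101, 39)) = Mul(Rational(759, 41), Rational(-101, 39)) = Rational(-25553, 533)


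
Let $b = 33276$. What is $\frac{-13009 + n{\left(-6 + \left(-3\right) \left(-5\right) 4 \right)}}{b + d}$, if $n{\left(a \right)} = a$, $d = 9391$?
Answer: $- \frac{12955}{42667} \approx -0.30363$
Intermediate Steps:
$\frac{-13009 + n{\left(-6 + \left(-3\right) \left(-5\right) 4 \right)}}{b + d} = \frac{-13009 - \left(6 - \left(-3\right) \left(-5\right) 4\right)}{33276 + 9391} = \frac{-13009 + \left(-6 + 15 \cdot 4\right)}{42667} = \left(-13009 + \left(-6 + 60\right)\right) \frac{1}{42667} = \left(-13009 + 54\right) \frac{1}{42667} = \left(-12955\right) \frac{1}{42667} = - \frac{12955}{42667}$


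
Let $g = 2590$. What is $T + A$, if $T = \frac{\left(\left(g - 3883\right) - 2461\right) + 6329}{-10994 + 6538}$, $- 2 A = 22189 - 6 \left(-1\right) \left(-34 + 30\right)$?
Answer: $- \frac{49386195}{4456} \approx -11083.0$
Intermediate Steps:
$A = - \frac{22165}{2}$ ($A = - \frac{22189 - 6 \left(-1\right) \left(-34 + 30\right)}{2} = - \frac{22189 - \left(-6\right) \left(-4\right)}{2} = - \frac{22189 - 24}{2} = \left(- \frac{1}{2}\right) 22165 = - \frac{22165}{2} \approx -11083.0$)
$T = - \frac{2575}{4456}$ ($T = \frac{\left(\left(2590 - 3883\right) - 2461\right) + 6329}{-10994 + 6538} = \frac{\left(-1293 - 2461\right) + 6329}{-4456} = \left(-3754 + 6329\right) \left(- \frac{1}{4456}\right) = 2575 \left(- \frac{1}{4456}\right) = - \frac{2575}{4456} \approx -0.57787$)
$T + A = - \frac{2575}{4456} - \frac{22165}{2} = - \frac{49386195}{4456}$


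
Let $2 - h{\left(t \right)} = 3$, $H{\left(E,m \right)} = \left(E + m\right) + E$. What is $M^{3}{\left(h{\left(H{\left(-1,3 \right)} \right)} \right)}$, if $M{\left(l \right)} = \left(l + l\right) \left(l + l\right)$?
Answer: $64$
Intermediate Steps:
$H{\left(E,m \right)} = m + 2 E$
$h{\left(t \right)} = -1$ ($h{\left(t \right)} = 2 - 3 = -1$)
$M{\left(l \right)} = 4 l^{2}$ ($M{\left(l \right)} = 2 l 2 l = 4 l^{2}$)
$M^{3}{\left(h{\left(H{\left(-1,3 \right)} \right)} \right)} = \left(4 \left(-1\right)^{2}\right)^{3} = \left(4 \cdot 1\right)^{3} = 4^{3} = 64$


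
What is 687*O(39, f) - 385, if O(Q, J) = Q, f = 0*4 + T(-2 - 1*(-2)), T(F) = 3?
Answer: 26408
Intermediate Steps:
f = 3 (f = 0*4 + 3 = 0 + 3 = 3)
687*O(39, f) - 385 = 687*39 - 385 = 26793 - 385 = 26408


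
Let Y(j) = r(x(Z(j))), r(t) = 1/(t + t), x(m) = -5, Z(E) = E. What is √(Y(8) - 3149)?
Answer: 3*I*√34990/10 ≈ 56.117*I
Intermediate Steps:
r(t) = 1/(2*t)
Y(j) = -⅒ (Y(j) = (½)/(-5) = (½)*(-⅕) = -⅒)
√(Y(8) - 3149) = √(-⅒ - 3149) = √(-31491/10) = 3*I*√34990/10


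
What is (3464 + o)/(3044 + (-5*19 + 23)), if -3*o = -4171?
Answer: 14563/8916 ≈ 1.6334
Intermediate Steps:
o = 4171/3 (o = -⅓*(-4171) = 4171/3 ≈ 1390.3)
(3464 + o)/(3044 + (-5*19 + 23)) = (3464 + 4171/3)/(3044 + (-5*19 + 23)) = 14563/(3*(3044 + (-95 + 23))) = 14563/(3*(3044 - 72)) = (14563/3)/2972 = (14563/3)*(1/2972) = 14563/8916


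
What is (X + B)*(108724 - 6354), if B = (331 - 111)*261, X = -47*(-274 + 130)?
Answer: 6570925560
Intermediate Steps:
X = 6768 (X = -47*(-144) = 6768)
B = 57420 (B = 220*261 = 57420)
(X + B)*(108724 - 6354) = (6768 + 57420)*(108724 - 6354) = 64188*102370 = 6570925560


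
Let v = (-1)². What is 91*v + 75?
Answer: 166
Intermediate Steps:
v = 1
91*v + 75 = 91*1 + 75 = 91 + 75 = 166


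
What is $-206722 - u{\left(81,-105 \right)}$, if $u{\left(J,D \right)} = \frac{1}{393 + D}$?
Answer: $- \frac{59535937}{288} \approx -2.0672 \cdot 10^{5}$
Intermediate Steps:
$-206722 - u{\left(81,-105 \right)} = -206722 - \frac{1}{393 - 105} = -206722 - \frac{1}{288} = - \frac{59535937}{288}$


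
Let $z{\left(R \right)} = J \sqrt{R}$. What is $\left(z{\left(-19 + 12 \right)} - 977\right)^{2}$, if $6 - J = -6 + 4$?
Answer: $954081 - 15632 i \sqrt{7} \approx 9.5408 \cdot 10^{5} - 41358.0 i$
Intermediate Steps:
$J = 8$ ($J = 6 - \left(-6 + 4\right) = 6 - -2 = 6 + 2 = 8$)
$z{\left(R \right)} = 8 \sqrt{R}$
$\left(z{\left(-19 + 12 \right)} - 977\right)^{2} = \left(8 \sqrt{-19 + 12} - 977\right)^{2} = \left(8 \sqrt{-7} - 977\right)^{2} = \left(8 i \sqrt{7} - 977\right)^{2} = \left(-977 + 8 i \sqrt{7}\right)^{2}$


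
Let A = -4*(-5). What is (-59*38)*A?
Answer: -44840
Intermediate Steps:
A = 20
(-59*38)*A = -59*38*20 = -2242*20 = -44840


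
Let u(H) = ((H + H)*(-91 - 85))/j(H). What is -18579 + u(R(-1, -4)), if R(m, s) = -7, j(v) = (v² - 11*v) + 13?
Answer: -2580017/139 ≈ -18561.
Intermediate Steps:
j(v) = 13 + v² - 11*v
u(H) = -352*H/(13 + H² - 11*H) (u(H) = ((H + H)*(-91 - 85))/(13 + H² - 11*H) = ((2*H)*(-176))/(13 + H² - 11*H) = (-352*H)/(13 + H² - 11*H) = -352*H/(13 + H² - 11*H))
-18579 + u(R(-1, -4)) = -18579 - 352*(-7)/(13 + (-7)² - 11*(-7)) = -18579 - 352*(-7)/(13 + 49 + 77) = -18579 - 352*(-7)/139 = -18579 - 352*(-7)*1/139 = -18579 + 2464/139 = -2580017/139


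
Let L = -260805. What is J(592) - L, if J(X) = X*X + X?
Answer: 611861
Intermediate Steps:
J(X) = X + X² (J(X) = X² + X = X + X²)
J(592) - L = 592*(1 + 592) - 1*(-260805) = 592*593 + 260805 = 351056 + 260805 = 611861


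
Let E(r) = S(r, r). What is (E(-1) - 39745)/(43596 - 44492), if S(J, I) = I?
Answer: 2839/64 ≈ 44.359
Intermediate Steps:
E(r) = r
(E(-1) - 39745)/(43596 - 44492) = (-1 - 39745)/(43596 - 44492) = -39746/(-896) = -39746*(-1/896) = 2839/64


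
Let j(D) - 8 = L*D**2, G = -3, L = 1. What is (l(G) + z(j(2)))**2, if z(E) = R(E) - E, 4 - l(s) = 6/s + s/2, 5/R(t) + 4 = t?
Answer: 961/64 ≈ 15.016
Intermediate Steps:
R(t) = 5/(-4 + t)
j(D) = 8 + D**2 (j(D) = 8 + 1*D**2 = 8 + D**2)
l(s) = 4 - 6/s - s/2 (l(s) = 4 - (6/s + s/2) = 4 - (s/2 + 6/s) = 4 + (-6/s - s/2) = 4 - 6/s - s/2)
z(E) = -E + 5/(-4 + E) (z(E) = 5/(-4 + E) - E = -E + 5/(-4 + E))
(l(G) + z(j(2)))**2 = ((4 - 6/(-3) - 1/2*(-3)) + (5 - (8 + 2**2)*(-4 + (8 + 2**2)))/(-4 + (8 + 2**2)))**2 = ((4 - 6*(-1/3) + 3/2) + (5 - (8 + 4)*(-4 + (8 + 4)))/(-4 + (8 + 4)))**2 = ((4 + 2 + 3/2) + (5 - 1*12*(-4 + 12))/(-4 + 12))**2 = (15/2 + (5 - 1*12*8)/8)**2 = (15/2 + (5 - 96)/8)**2 = (15/2 + (1/8)*(-91))**2 = (15/2 - 91/8)**2 = (-31/8)**2 = 961/64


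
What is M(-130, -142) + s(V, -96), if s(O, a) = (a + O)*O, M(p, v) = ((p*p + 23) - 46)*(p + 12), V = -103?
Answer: -1970989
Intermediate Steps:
M(p, v) = (-23 + p**2)*(12 + p) (M(p, v) = ((p**2 + 23) - 46)*(12 + p) = ((23 + p**2) - 46)*(12 + p) = (-23 + p**2)*(12 + p))
s(O, a) = O*(O + a) (s(O, a) = (O + a)*O = O*(O + a))
M(-130, -142) + s(V, -96) = (-276 + (-130)**3 - 23*(-130) + 12*(-130)**2) - 103*(-103 - 96) = (-276 - 2197000 + 2990 + 12*16900) - 103*(-199) = (-276 - 2197000 + 2990 + 202800) + 20497 = -1991486 + 20497 = -1970989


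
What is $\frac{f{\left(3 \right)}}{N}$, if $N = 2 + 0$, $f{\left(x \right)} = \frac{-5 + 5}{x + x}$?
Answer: $0$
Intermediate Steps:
$f{\left(x \right)} = 0$ ($f{\left(x \right)} = \frac{0}{2 x} = 0 \frac{1}{2 x} = 0$)
$N = 2$
$\frac{f{\left(3 \right)}}{N} = \frac{0}{2} = 0 \cdot \frac{1}{2} = 0$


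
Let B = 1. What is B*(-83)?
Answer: -83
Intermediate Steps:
B*(-83) = 1*(-83) = -83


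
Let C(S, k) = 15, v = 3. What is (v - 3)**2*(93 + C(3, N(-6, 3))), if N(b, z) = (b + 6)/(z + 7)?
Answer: 0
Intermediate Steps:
N(b, z) = (6 + b)/(7 + z)
(v - 3)**2*(93 + C(3, N(-6, 3))) = (3 - 3)**2*(93 + 15) = 0**2*108 = 0*108 = 0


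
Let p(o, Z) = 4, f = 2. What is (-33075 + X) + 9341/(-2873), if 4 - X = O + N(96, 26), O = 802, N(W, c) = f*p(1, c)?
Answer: -97349454/2873 ≈ -33884.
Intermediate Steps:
N(W, c) = 8 (N(W, c) = 2*4 = 8)
X = -806 (X = 4 - (802 + 8) = 4 - 1*810 = 4 - 810 = -806)
(-33075 + X) + 9341/(-2873) = (-33075 - 806) + 9341/(-2873) = -33881 + 9341*(-1/2873) = -33881 - 9341/2873 = -97349454/2873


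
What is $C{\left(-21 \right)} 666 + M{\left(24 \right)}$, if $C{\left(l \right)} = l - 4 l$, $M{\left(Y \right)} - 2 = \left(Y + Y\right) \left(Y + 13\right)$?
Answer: $43736$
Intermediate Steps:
$M{\left(Y \right)} = 2 + 2 Y \left(13 + Y\right)$ ($M{\left(Y \right)} = 2 + \left(Y + Y\right) \left(Y + 13\right) = 2 + 2 Y \left(13 + Y\right)$)
$C{\left(l \right)} = - 3 l$
$C{\left(-21 \right)} 666 + M{\left(24 \right)} = \left(-3\right) \left(-21\right) 666 + \left(2 + 2 \cdot 24^{2} + 26 \cdot 24\right) = 63 \cdot 666 + \left(2 + 2 \cdot 576 + 624\right) = 41958 + \left(2 + 1152 + 624\right) = 41958 + 1778 = 43736$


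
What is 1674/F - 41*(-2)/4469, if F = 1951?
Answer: 186368/212659 ≈ 0.87637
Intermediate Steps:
1674/F - 41*(-2)/4469 = 1674/1951 - 41*(-2)/4469 = 1674*(1/1951) + 82*(1/4469) = 1674/1951 + 2/109 = 186368/212659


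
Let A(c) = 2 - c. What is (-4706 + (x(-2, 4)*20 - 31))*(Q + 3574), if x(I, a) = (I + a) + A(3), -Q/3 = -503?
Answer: -23976511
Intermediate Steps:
Q = 1509 (Q = -3*(-503) = 1509)
x(I, a) = -1 + I + a (x(I, a) = (I + a) + (2 - 1*3) = (I + a) + (2 - 3) = (I + a) - 1 = -1 + I + a)
(-4706 + (x(-2, 4)*20 - 31))*(Q + 3574) = (-4706 + ((-1 - 2 + 4)*20 - 31))*(1509 + 3574) = (-4706 + (1*20 - 31))*5083 = (-4706 + (20 - 31))*5083 = (-4706 - 11)*5083 = -4717*5083 = -23976511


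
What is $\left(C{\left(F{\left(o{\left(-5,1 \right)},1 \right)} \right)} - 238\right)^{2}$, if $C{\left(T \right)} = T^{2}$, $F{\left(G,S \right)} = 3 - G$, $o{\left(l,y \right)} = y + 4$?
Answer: $54756$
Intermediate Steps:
$o{\left(l,y \right)} = 4 + y$
$\left(C{\left(F{\left(o{\left(-5,1 \right)},1 \right)} \right)} - 238\right)^{2} = \left(\left(3 - \left(4 + 1\right)\right)^{2} - 238\right)^{2} = \left(\left(3 - 5\right)^{2} - 238\right)^{2} = \left(\left(-2\right)^{2} - 238\right)^{2} = \left(4 - 238\right)^{2} = \left(-234\right)^{2} = 54756$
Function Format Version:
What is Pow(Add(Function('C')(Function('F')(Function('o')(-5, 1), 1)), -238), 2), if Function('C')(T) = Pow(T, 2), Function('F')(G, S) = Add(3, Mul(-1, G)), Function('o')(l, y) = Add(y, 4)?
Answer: 54756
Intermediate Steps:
Function('o')(l, y) = Add(4, y)
Pow(Add(Function('C')(Function('F')(Function('o')(-5, 1), 1)), -238), 2) = Pow(Add(Pow(Add(3, Mul(-1, Add(4, 1))), 2), -238), 2) = Pow(Add(Pow(Add(3, Mul(-1, 5)), 2), -238), 2) = Pow(Add(Pow(Add(3, -5), 2), -238), 2) = Pow(Add(Pow(-2, 2), -238), 2) = Pow(Add(4, -238), 2) = Pow(-234, 2) = 54756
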